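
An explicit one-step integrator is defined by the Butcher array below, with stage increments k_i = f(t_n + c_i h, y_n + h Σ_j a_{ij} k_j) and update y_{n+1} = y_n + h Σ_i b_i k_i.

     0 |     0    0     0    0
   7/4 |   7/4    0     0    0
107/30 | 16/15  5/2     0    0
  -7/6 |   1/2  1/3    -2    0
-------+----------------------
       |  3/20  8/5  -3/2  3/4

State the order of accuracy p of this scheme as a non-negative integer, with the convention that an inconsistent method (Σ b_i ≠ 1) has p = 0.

1

b = (3/20, 8/5, -3/2, 3/4)
c = (0, 7/4, 107/30, -7/6)
Ac = (0, 0, 35/8, -131/20)
Σ b_i: 3/20·1 + 8/5·1 + (-3/2)·1 + 3/4·1 = 1 ✓
b·c: 8/5·7/4 + (-3/2)·107/30 + 3/4·(-7/6) = -137/40 ≠ 1/2 ⇒ order 1.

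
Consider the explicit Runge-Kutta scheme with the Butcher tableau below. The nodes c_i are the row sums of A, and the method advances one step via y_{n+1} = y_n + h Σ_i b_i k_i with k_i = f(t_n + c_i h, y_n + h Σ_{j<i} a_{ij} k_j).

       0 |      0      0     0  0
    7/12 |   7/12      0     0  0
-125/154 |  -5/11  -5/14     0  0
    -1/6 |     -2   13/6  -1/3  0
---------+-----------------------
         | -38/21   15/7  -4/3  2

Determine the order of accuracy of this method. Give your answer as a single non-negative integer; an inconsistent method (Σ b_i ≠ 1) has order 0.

b = (-38/21, 15/7, -4/3, 2)
c = (0, 7/12, -125/154, -1/6)
Ac = (0, 0, -5/24, 8507/5544)
Σ b_i: (-38/21)·1 + 15/7·1 + (-4/3)·1 + 2·1 = 1 ✓
b·c: 15/7·7/12 + (-4/3)·(-125/154) + 2·(-1/6) = 1847/924 ≠ 1/2 ⇒ order 1.

1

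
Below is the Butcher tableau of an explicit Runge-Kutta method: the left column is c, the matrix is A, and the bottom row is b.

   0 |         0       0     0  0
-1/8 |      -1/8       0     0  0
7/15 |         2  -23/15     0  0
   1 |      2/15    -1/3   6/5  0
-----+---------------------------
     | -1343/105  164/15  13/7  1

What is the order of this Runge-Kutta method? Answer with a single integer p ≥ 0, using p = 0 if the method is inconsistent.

2

b = (-1343/105, 164/15, 13/7, 1)
c = (0, -1/8, 7/15, 1)
Ac = (0, 0, 23/120, 361/600)
Σ b_i: (-1343/105)·1 + 164/15·1 + 13/7·1 + 1·1 = 1 ✓
b·c: 164/15·(-1/8) + 13/7·7/15 + 1·1 = 1/2 ✓
b·c²: 164/15·1/64 + 13/7·49/225 + 1·1 = 5671/3600 ≠ 1/3 ⇒ order 2.
b·Ac: 13/7·23/120 + 1·361/600 = 2011/2100 ≠ 1/6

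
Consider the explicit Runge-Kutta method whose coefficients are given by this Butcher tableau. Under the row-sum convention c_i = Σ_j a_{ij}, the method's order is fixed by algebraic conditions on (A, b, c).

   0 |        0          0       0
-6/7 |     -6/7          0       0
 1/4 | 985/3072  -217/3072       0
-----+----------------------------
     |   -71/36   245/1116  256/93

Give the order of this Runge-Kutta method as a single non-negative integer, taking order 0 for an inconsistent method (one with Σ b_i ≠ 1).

b = (-71/36, 245/1116, 256/93)
c = (0, -6/7, 1/4)
Ac = (0, 0, 31/512)
Σ b_i: (-71/36)·1 + 245/1116·1 + 256/93·1 = 1 ✓
b·c: 245/1116·(-6/7) + 256/93·1/4 = 1/2 ✓
b·c²: 245/1116·36/49 + 256/93·1/16 = 1/3 ✓
b·Ac: 256/93·31/512 = 1/6 ✓; 3 stages ⇒ order 3.

3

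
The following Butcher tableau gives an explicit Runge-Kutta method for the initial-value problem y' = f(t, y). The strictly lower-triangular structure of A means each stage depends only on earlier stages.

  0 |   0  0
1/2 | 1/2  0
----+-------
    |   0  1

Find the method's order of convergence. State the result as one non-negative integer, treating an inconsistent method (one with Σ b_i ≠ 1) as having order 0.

2

b = (0, 1)
c = (0, 1/2)
Σ b_i: 1·1 = 1 ✓
b·c: 1·1/2 = 1/2 ✓; 2 stages ⇒ order 2.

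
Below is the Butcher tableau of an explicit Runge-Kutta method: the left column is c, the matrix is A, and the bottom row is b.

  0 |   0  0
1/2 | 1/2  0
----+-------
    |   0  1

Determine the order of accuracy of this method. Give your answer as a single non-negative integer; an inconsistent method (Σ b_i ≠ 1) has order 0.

b = (0, 1)
c = (0, 1/2)
Σ b_i: 1·1 = 1 ✓
b·c: 1·1/2 = 1/2 ✓; 2 stages ⇒ order 2.

2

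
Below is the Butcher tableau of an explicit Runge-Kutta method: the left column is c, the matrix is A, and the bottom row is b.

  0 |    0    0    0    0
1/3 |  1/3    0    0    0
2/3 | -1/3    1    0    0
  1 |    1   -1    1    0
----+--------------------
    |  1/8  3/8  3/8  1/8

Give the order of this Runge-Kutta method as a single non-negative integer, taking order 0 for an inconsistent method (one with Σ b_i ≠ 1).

b = (1/8, 3/8, 3/8, 1/8)
c = (0, 1/3, 2/3, 1)
Ac = (0, 0, 1/3, 1/3)
Σ b_i: 1/8·1 + 3/8·1 + 3/8·1 + 1/8·1 = 1 ✓
b·c: 3/8·1/3 + 3/8·2/3 + 1/8·1 = 1/2 ✓
b·c²: 3/8·1/9 + 3/8·4/9 + 1/8·1 = 1/3 ✓
b·Ac: 3/8·1/3 + 1/8·1/3 = 1/6 ✓
b·c³: 3/8·1/27 + 3/8·8/27 + 1/8·1 = 1/4 ✓
b·(c∘Ac): 3/8·2/9 + 1/8·1/3 = 1/8 ✓
b·Ac²: 3/8·1/9 + 1/8·1/3 = 1/12 ✓
b·A²c: 1/8·1/3 = 1/24 ✓; 4 stages ⇒ order 4.

4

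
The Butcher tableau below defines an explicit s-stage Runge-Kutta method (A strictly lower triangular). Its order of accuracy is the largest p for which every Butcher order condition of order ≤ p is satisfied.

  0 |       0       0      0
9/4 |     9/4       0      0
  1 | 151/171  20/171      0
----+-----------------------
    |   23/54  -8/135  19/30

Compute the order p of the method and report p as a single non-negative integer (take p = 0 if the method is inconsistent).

3

b = (23/54, -8/135, 19/30)
c = (0, 9/4, 1)
Ac = (0, 0, 5/19)
Σ b_i: 23/54·1 + (-8/135)·1 + 19/30·1 = 1 ✓
b·c: (-8/135)·9/4 + 19/30·1 = 1/2 ✓
b·c²: (-8/135)·81/16 + 19/30·1 = 1/3 ✓
b·Ac: 19/30·5/19 = 1/6 ✓; 3 stages ⇒ order 3.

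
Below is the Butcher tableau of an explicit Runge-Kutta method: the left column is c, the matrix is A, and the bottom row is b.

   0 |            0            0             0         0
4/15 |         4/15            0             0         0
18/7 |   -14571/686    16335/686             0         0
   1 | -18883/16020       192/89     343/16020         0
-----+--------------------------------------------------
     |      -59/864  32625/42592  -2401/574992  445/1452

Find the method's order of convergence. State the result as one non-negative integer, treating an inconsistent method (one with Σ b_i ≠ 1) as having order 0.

b = (-59/864, 32625/42592, -2401/574992, 445/1452)
c = (0, 4/15, 18/7, 1)
Ac = (0, 0, 2178/343, 561/890)
Σ b_i: (-59/864)·1 + 32625/42592·1 + (-2401/574992)·1 + 445/1452·1 = 1 ✓
b·c: 32625/42592·4/15 + (-2401/574992)·18/7 + 445/1452·1 = 1/2 ✓
b·c²: 32625/42592·16/225 + (-2401/574992)·324/49 + 445/1452·1 = 1/3 ✓
b·Ac: (-2401/574992)·2178/343 + 445/1452·561/890 = 1/6 ✓
b·c³: 32625/42592·64/3375 + (-2401/574992)·5832/343 + 445/1452·1 = 1/4 ✓
b·(c∘Ac): (-2401/574992)·39204/2401 + 445/1452·561/890 = 1/8 ✓
b·Ac²: (-2401/574992)·2904/1715 + 445/1452·1969/6675 = 1/12 ✓
b·A²c: 445/1452·121/890 = 1/24 ✓; 4 stages ⇒ order 4.

4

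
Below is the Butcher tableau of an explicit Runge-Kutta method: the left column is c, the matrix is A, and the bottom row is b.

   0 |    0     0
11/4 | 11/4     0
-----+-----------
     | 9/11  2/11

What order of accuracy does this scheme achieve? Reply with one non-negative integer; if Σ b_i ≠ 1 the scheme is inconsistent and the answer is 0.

2

b = (9/11, 2/11)
c = (0, 11/4)
Σ b_i: 9/11·1 + 2/11·1 = 1 ✓
b·c: 2/11·11/4 = 1/2 ✓; 2 stages ⇒ order 2.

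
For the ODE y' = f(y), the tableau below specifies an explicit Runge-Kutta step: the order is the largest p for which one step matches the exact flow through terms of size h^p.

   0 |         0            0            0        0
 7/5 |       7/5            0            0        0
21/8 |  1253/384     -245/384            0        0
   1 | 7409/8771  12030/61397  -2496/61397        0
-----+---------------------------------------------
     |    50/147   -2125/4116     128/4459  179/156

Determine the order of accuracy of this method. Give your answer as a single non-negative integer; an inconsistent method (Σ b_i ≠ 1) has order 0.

b = (50/147, -2125/4116, 128/4459, 179/156)
c = (0, 7/5, 21/8, 1)
Ac = (0, 0, -343/384, 30/179)
Σ b_i: 50/147·1 + (-2125/4116)·1 + 128/4459·1 + 179/156·1 = 1 ✓
b·c: (-2125/4116)·7/5 + 128/4459·21/8 + 179/156·1 = 1/2 ✓
b·c²: (-2125/4116)·49/25 + 128/4459·441/64 + 179/156·1 = 1/3 ✓
b·Ac: 128/4459·(-343/384) + 179/156·30/179 = 1/6 ✓
b·c³: (-2125/4116)·343/125 + 128/4459·9261/512 + 179/156·1 = 1/4 ✓
b·(c∘Ac): 128/4459·(-2401/1024) + 179/156·30/179 = 1/8 ✓
b·Ac²: 128/4459·(-2401/1920) + 179/156·93/895 = 1/12 ✓
b·A²c: 179/156·13/358 = 1/24 ✓; 4 stages ⇒ order 4.

4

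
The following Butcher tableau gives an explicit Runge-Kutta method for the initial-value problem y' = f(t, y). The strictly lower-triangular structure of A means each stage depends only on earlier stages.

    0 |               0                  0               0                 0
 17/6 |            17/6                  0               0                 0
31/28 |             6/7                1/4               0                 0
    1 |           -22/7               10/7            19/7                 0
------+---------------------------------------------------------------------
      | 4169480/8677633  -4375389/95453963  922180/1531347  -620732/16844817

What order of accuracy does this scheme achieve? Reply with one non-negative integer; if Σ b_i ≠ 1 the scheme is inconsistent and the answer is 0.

b = (4169480/8677633, -4375389/95453963, 922180/1531347, -620732/16844817)
c = (0, 17/6, 31/28, 1)
Ac = (0, 0, 17/24, 4147/588)
Σ b_i: 4169480/8677633·1 + (-4375389/95453963)·1 + 922180/1531347·1 + (-620732/16844817)·1 = 1 ✓
b·c: (-4375389/95453963)·17/6 + 922180/1531347·31/28 + (-620732/16844817)·1 = 1/2 ✓
b·c²: (-4375389/95453963)·289/36 + 922180/1531347·961/784 + (-620732/16844817)·1 = 1/3 ✓
b·Ac: 922180/1531347·17/24 + (-620732/16844817)·4147/588 = 1/6 ✓
b·c³: (-4375389/95453963)·4913/216 + 922180/1531347·29791/21952 + (-620732/16844817)·1 = -134909785/514532592 ≠ 1/4 ⇒ order 3.
b·(c∘Ac): 922180/1531347·527/672 + (-620732/16844817)·4147/588 = 2601691/12250776 ≠ 1/8
b·Ac²: 922180/1531347·289/144 + (-620732/16844817)·730771/49392 = 234663844/353741157 ≠ 1/12
b·A²c: (-620732/16844817)·323/168 = -7160587/101068902 ≠ 1/24

3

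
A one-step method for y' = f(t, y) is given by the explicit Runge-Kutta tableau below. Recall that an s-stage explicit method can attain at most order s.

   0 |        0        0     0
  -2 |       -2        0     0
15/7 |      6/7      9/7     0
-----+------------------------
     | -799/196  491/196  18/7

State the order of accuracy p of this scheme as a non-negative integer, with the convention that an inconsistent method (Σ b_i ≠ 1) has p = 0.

2

b = (-799/196, 491/196, 18/7)
c = (0, -2, 15/7)
Ac = (0, 0, -18/7)
Σ b_i: (-799/196)·1 + 491/196·1 + 18/7·1 = 1 ✓
b·c: 491/196·(-2) + 18/7·15/7 = 1/2 ✓
b·c²: 491/196·4 + 18/7·225/49 = 7487/343 ≠ 1/3 ⇒ order 2.
b·Ac: 18/7·(-18/7) = -324/49 ≠ 1/6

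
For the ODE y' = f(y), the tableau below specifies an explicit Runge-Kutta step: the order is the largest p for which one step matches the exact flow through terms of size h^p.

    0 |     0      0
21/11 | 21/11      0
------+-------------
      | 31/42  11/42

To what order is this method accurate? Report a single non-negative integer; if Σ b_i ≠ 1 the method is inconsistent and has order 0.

b = (31/42, 11/42)
c = (0, 21/11)
Σ b_i: 31/42·1 + 11/42·1 = 1 ✓
b·c: 11/42·21/11 = 1/2 ✓; 2 stages ⇒ order 2.

2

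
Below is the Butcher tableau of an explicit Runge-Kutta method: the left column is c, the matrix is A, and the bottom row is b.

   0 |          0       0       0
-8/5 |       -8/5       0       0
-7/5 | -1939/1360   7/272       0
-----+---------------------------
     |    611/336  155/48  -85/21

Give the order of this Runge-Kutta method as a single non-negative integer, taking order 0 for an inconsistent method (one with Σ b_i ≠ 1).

b = (611/336, 155/48, -85/21)
c = (0, -8/5, -7/5)
Ac = (0, 0, -7/170)
Σ b_i: 611/336·1 + 155/48·1 + (-85/21)·1 = 1 ✓
b·c: 155/48·(-8/5) + (-85/21)·(-7/5) = 1/2 ✓
b·c²: 155/48·64/25 + (-85/21)·49/25 = 1/3 ✓
b·Ac: (-85/21)·(-7/170) = 1/6 ✓; 3 stages ⇒ order 3.

3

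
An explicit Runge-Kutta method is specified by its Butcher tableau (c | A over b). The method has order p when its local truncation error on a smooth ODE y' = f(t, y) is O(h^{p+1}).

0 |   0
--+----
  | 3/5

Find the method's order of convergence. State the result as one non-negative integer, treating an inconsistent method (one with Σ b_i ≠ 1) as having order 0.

0

b = (3/5)
c = (0)
Σ b_i: 3/5·1 = 3/5 ≠ 1 ⇒ order 0.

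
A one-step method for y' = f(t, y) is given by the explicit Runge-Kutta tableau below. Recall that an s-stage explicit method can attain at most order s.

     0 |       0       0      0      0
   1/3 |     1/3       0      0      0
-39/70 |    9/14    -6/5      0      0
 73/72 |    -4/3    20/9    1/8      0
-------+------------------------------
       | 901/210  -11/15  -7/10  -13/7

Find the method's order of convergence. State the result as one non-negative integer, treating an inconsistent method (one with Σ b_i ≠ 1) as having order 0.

b = (901/210, -11/15, -7/10, -13/7)
c = (0, 1/3, -39/70, 73/72)
Ac = (0, 0, -2/5, 10147/15120)
Σ b_i: 901/210·1 + (-11/15)·1 + (-7/10)·1 + (-13/7)·1 = 1 ✓
b·c: (-11/15)·1/3 + (-7/10)·(-39/70) + (-13/7)·73/72 = -7297/4200 ≠ 1/2 ⇒ order 1.

1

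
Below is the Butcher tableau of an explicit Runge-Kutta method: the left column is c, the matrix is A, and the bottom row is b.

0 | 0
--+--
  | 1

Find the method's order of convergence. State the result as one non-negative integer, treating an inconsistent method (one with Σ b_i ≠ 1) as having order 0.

b = (1)
c = (0)
Σ b_i: 1·1 = 1 ✓; 1 stage ⇒ order 1.

1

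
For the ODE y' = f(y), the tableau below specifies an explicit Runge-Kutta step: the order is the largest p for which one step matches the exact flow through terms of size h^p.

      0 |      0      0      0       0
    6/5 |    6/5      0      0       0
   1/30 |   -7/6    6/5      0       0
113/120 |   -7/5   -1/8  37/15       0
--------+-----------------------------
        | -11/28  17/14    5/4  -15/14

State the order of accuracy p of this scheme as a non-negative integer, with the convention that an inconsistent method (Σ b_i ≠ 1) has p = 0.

1

b = (-11/28, 17/14, 5/4, -15/14)
c = (0, 6/5, 1/30, 113/120)
Ac = (0, 0, 36/25, -61/900)
Σ b_i: (-11/28)·1 + 17/14·1 + 5/4·1 + (-15/14)·1 = 1 ✓
b·c: 17/14·6/5 + 5/4·1/30 + (-15/14)·113/120 = 823/1680 ≠ 1/2 ⇒ order 1.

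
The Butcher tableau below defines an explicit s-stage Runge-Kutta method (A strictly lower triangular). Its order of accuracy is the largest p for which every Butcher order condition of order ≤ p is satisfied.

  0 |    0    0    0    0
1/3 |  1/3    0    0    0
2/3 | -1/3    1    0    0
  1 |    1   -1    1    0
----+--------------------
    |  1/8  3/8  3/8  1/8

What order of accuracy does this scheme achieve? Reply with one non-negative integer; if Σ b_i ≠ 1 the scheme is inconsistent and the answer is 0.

4

b = (1/8, 3/8, 3/8, 1/8)
c = (0, 1/3, 2/3, 1)
Ac = (0, 0, 1/3, 1/3)
Σ b_i: 1/8·1 + 3/8·1 + 3/8·1 + 1/8·1 = 1 ✓
b·c: 3/8·1/3 + 3/8·2/3 + 1/8·1 = 1/2 ✓
b·c²: 3/8·1/9 + 3/8·4/9 + 1/8·1 = 1/3 ✓
b·Ac: 3/8·1/3 + 1/8·1/3 = 1/6 ✓
b·c³: 3/8·1/27 + 3/8·8/27 + 1/8·1 = 1/4 ✓
b·(c∘Ac): 3/8·2/9 + 1/8·1/3 = 1/8 ✓
b·Ac²: 3/8·1/9 + 1/8·1/3 = 1/12 ✓
b·A²c: 1/8·1/3 = 1/24 ✓; 4 stages ⇒ order 4.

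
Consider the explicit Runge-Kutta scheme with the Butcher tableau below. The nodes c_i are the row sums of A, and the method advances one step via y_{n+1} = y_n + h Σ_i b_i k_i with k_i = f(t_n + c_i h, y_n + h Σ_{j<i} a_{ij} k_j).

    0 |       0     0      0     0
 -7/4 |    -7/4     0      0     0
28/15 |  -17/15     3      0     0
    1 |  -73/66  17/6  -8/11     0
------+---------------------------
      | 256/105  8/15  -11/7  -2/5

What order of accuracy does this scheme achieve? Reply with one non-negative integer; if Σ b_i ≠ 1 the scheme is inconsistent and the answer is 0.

b = (256/105, 8/15, -11/7, -2/5)
c = (0, -7/4, 28/15, 1)
Ac = (0, 0, -21/4, -2779/440)
Σ b_i: 256/105·1 + 8/15·1 + (-11/7)·1 + (-2/5)·1 = 1 ✓
b·c: 8/15·(-7/4) + (-11/7)·28/15 + (-2/5)·1 = -64/15 ≠ 1/2 ⇒ order 1.

1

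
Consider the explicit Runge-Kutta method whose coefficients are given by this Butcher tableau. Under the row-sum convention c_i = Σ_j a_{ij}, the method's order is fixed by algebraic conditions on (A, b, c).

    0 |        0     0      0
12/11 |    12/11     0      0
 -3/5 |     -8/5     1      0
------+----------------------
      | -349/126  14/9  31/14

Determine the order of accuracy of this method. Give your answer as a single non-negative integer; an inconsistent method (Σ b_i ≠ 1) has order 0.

b = (-349/126, 14/9, 31/14)
c = (0, 12/11, -3/5)
Ac = (0, 0, 12/11)
Σ b_i: (-349/126)·1 + 14/9·1 + 31/14·1 = 1 ✓
b·c: 14/9·12/11 + 31/14·(-3/5) = 851/2310 ≠ 1/2 ⇒ order 1.

1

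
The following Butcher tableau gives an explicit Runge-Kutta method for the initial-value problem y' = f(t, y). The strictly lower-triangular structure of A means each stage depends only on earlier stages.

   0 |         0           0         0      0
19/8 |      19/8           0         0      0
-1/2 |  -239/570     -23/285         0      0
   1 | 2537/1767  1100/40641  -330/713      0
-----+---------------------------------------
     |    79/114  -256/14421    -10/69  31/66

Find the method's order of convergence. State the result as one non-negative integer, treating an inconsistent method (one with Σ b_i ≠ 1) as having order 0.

4

b = (79/114, -256/14421, -10/69, 31/66)
c = (0, 19/8, -1/2, 1)
Ac = (0, 0, -23/120, 55/186)
Σ b_i: 79/114·1 + (-256/14421)·1 + (-10/69)·1 + 31/66·1 = 1 ✓
b·c: (-256/14421)·19/8 + (-10/69)·(-1/2) + 31/66·1 = 1/2 ✓
b·c²: (-256/14421)·361/64 + (-10/69)·1/4 + 31/66·1 = 1/3 ✓
b·Ac: (-10/69)·(-23/120) + 31/66·55/186 = 1/6 ✓
b·c³: (-256/14421)·6859/512 + (-10/69)·(-1/8) + 31/66·1 = 1/4 ✓
b·(c∘Ac): (-10/69)·23/240 + 31/66·55/186 = 1/8 ✓
b·Ac²: (-10/69)·(-437/960) + 31/66·55/1488 = 1/12 ✓
b·A²c: 31/66·11/124 = 1/24 ✓; 4 stages ⇒ order 4.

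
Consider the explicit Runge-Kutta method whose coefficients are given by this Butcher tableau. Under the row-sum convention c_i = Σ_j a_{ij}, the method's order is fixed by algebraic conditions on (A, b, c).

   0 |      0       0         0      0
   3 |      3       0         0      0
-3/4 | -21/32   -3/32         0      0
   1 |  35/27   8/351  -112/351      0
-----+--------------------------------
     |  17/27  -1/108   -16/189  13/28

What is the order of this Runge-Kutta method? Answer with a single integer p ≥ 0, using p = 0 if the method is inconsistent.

b = (17/27, -1/108, -16/189, 13/28)
c = (0, 3, -3/4, 1)
Ac = (0, 0, -9/32, 4/13)
Σ b_i: 17/27·1 + (-1/108)·1 + (-16/189)·1 + 13/28·1 = 1 ✓
b·c: (-1/108)·3 + (-16/189)·(-3/4) + 13/28·1 = 1/2 ✓
b·c²: (-1/108)·9 + (-16/189)·9/16 + 13/28·1 = 1/3 ✓
b·Ac: (-16/189)·(-9/32) + 13/28·4/13 = 1/6 ✓
b·c³: (-1/108)·27 + (-16/189)·(-27/64) + 13/28·1 = 1/4 ✓
b·(c∘Ac): (-16/189)·27/128 + 13/28·4/13 = 1/8 ✓
b·Ac²: (-16/189)·(-27/32) + 13/28·1/39 = 1/12 ✓
b·A²c: 13/28·7/78 = 1/24 ✓; 4 stages ⇒ order 4.

4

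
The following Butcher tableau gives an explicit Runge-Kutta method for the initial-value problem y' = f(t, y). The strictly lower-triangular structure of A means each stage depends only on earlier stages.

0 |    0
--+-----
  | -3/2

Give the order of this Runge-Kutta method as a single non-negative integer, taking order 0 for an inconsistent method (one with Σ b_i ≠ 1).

0

b = (-3/2)
c = (0)
Σ b_i: (-3/2)·1 = -3/2 ≠ 1 ⇒ order 0.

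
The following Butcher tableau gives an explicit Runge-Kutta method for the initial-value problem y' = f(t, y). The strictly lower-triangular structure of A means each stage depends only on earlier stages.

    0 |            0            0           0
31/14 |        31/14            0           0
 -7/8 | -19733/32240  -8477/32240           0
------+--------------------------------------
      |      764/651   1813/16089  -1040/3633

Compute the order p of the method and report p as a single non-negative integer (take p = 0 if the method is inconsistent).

b = (764/651, 1813/16089, -1040/3633)
c = (0, 31/14, -7/8)
Ac = (0, 0, -1211/2080)
Σ b_i: 764/651·1 + 1813/16089·1 + (-1040/3633)·1 = 1 ✓
b·c: 1813/16089·31/14 + (-1040/3633)·(-7/8) = 1/2 ✓
b·c²: 1813/16089·961/196 + (-1040/3633)·49/64 = 1/3 ✓
b·Ac: (-1040/3633)·(-1211/2080) = 1/6 ✓; 3 stages ⇒ order 3.

3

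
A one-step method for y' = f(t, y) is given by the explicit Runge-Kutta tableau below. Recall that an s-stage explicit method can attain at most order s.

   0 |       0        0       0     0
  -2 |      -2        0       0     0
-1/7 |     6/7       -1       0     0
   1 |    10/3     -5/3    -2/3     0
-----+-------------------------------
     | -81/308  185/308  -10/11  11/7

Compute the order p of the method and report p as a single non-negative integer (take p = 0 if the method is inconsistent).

2

b = (-81/308, 185/308, -10/11, 11/7)
c = (0, -2, -1/7, 1)
Ac = (0, 0, 2, 24/7)
Σ b_i: (-81/308)·1 + 185/308·1 + (-10/11)·1 + 11/7·1 = 1 ✓
b·c: 185/308·(-2) + (-10/11)·(-1/7) + 11/7·1 = 1/2 ✓
b·c²: 185/308·4 + (-10/11)·1/49 + 11/7·1 = 2132/539 ≠ 1/3 ⇒ order 2.
b·Ac: (-10/11)·2 + 11/7·24/7 = 1924/539 ≠ 1/6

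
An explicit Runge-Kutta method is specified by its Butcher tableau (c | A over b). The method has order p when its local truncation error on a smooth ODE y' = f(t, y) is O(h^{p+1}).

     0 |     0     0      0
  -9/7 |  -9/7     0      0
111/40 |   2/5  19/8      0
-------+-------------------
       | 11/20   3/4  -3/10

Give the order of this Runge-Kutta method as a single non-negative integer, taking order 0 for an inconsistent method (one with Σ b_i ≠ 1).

1

b = (11/20, 3/4, -3/10)
c = (0, -9/7, 111/40)
Ac = (0, 0, -171/56)
Σ b_i: 11/20·1 + 3/4·1 + (-3/10)·1 = 1 ✓
b·c: 3/4·(-9/7) + (-3/10)·111/40 = -5031/2800 ≠ 1/2 ⇒ order 1.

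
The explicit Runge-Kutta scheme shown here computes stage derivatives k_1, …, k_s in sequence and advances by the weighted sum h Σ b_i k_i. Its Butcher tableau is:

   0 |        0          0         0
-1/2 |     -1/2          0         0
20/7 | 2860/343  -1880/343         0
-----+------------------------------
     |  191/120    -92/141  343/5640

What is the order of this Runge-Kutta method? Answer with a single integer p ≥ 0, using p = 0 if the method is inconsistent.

3

b = (191/120, -92/141, 343/5640)
c = (0, -1/2, 20/7)
Ac = (0, 0, 940/343)
Σ b_i: 191/120·1 + (-92/141)·1 + 343/5640·1 = 1 ✓
b·c: (-92/141)·(-1/2) + 343/5640·20/7 = 1/2 ✓
b·c²: (-92/141)·1/4 + 343/5640·400/49 = 1/3 ✓
b·Ac: 343/5640·940/343 = 1/6 ✓; 3 stages ⇒ order 3.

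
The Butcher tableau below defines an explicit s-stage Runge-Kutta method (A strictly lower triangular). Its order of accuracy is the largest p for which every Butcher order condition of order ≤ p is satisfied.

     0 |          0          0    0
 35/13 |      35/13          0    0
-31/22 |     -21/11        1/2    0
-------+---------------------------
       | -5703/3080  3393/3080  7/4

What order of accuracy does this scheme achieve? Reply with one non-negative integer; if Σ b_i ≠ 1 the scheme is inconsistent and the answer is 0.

2

b = (-5703/3080, 3393/3080, 7/4)
c = (0, 35/13, -31/22)
Ac = (0, 0, 35/26)
Σ b_i: (-5703/3080)·1 + 3393/3080·1 + 7/4·1 = 1 ✓
b·c: 3393/3080·35/13 + 7/4·(-31/22) = 1/2 ✓
b·c²: 3393/3080·1225/169 + 7/4·961/484 = 288421/25168 ≠ 1/3 ⇒ order 2.
b·Ac: 7/4·35/26 = 245/104 ≠ 1/6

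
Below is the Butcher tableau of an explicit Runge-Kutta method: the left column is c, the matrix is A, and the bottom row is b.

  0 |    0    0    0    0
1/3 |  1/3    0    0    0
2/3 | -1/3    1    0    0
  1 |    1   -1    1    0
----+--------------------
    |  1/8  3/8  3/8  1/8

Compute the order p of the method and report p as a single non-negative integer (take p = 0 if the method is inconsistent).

b = (1/8, 3/8, 3/8, 1/8)
c = (0, 1/3, 2/3, 1)
Ac = (0, 0, 1/3, 1/3)
Σ b_i: 1/8·1 + 3/8·1 + 3/8·1 + 1/8·1 = 1 ✓
b·c: 3/8·1/3 + 3/8·2/3 + 1/8·1 = 1/2 ✓
b·c²: 3/8·1/9 + 3/8·4/9 + 1/8·1 = 1/3 ✓
b·Ac: 3/8·1/3 + 1/8·1/3 = 1/6 ✓
b·c³: 3/8·1/27 + 3/8·8/27 + 1/8·1 = 1/4 ✓
b·(c∘Ac): 3/8·2/9 + 1/8·1/3 = 1/8 ✓
b·Ac²: 3/8·1/9 + 1/8·1/3 = 1/12 ✓
b·A²c: 1/8·1/3 = 1/24 ✓; 4 stages ⇒ order 4.

4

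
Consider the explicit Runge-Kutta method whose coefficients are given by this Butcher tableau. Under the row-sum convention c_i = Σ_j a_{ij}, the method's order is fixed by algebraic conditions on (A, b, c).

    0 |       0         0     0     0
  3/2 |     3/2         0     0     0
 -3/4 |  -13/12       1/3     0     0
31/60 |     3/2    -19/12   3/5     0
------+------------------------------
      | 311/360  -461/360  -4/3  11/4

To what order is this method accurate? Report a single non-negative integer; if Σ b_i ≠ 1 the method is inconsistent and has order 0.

2

b = (311/360, -461/360, -4/3, 11/4)
c = (0, 3/2, -3/4, 31/60)
Ac = (0, 0, 1/2, -113/40)
Σ b_i: 311/360·1 + (-461/360)·1 + (-4/3)·1 + 11/4·1 = 1 ✓
b·c: (-461/360)·3/2 + (-4/3)·(-3/4) + 11/4·31/60 = 1/2 ✓
b·c²: (-461/360)·9/4 + (-4/3)·9/16 + 11/4·961/3600 = -41719/14400 ≠ 1/3 ⇒ order 2.
b·Ac: (-4/3)·1/2 + 11/4·(-113/40) = -4049/480 ≠ 1/6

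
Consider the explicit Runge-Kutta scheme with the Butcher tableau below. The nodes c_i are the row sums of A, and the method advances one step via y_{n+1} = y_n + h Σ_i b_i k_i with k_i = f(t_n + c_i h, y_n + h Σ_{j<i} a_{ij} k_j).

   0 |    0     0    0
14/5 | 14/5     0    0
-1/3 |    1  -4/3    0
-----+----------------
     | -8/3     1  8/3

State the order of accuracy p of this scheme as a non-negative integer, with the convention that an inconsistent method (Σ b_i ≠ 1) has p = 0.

b = (-8/3, 1, 8/3)
c = (0, 14/5, -1/3)
Ac = (0, 0, -56/15)
Σ b_i: (-8/3)·1 + 1·1 + 8/3·1 = 1 ✓
b·c: 1·14/5 + 8/3·(-1/3) = 86/45 ≠ 1/2 ⇒ order 1.

1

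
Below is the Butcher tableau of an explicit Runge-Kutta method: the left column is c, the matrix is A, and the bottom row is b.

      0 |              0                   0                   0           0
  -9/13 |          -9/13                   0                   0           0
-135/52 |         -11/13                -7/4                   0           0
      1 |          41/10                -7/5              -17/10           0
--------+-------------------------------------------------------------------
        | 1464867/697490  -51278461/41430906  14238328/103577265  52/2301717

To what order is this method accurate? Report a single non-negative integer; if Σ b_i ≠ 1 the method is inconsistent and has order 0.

3

b = (1464867/697490, -51278461/41430906, 14238328/103577265, 52/2301717)
c = (0, -9/13, -135/52, 1)
Ac = (0, 0, 63/52, 2799/520)
Σ b_i: 1464867/697490·1 + (-51278461/41430906)·1 + 14238328/103577265·1 + 52/2301717·1 = 1 ✓
b·c: (-51278461/41430906)·(-9/13) + 14238328/103577265·(-135/52) + 52/2301717·1 = 1/2 ✓
b·c²: (-51278461/41430906)·81/169 + 14238328/103577265·18225/2704 + 52/2301717·1 = 1/3 ✓
b·Ac: 14238328/103577265·63/52 + 52/2301717·2799/520 = 1/6 ✓
b·c³: (-51278461/41430906)·(-729/2197) + 14238328/103577265·(-2460375/140608) + 52/2301717·1 = -564300263/282901944 ≠ 1/4 ⇒ order 3.
b·(c∘Ac): 14238328/103577265·(-8505/2704) + 52/2301717·2799/520 = -1959708/4533685 ≠ 1/8
b·Ac²: 14238328/103577265·(-567/676) + 52/2301717·(-327969/27040) = -838365/7253896 ≠ 1/12
b·A²c: 52/2301717·(-1071/520) = -357/7672390 ≠ 1/24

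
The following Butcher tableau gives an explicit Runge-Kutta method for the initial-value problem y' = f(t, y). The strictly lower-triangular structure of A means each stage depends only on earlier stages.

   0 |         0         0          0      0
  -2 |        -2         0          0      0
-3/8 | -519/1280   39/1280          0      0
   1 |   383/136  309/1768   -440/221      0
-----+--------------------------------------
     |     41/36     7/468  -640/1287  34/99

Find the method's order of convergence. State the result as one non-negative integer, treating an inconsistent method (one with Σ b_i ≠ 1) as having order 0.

4

b = (41/36, 7/468, -640/1287, 34/99)
c = (0, -2, -3/8, 1)
Ac = (0, 0, -39/640, 27/68)
Σ b_i: 41/36·1 + 7/468·1 + (-640/1287)·1 + 34/99·1 = 1 ✓
b·c: 7/468·(-2) + (-640/1287)·(-3/8) + 34/99·1 = 1/2 ✓
b·c²: 7/468·4 + (-640/1287)·9/64 + 34/99·1 = 1/3 ✓
b·Ac: (-640/1287)·(-39/640) + 34/99·27/68 = 1/6 ✓
b·c³: 7/468·(-8) + (-640/1287)·(-27/512) + 34/99·1 = 1/4 ✓
b·(c∘Ac): (-640/1287)·117/5120 + 34/99·27/68 = 1/8 ✓
b·Ac²: (-640/1287)·39/320 + 34/99·57/136 = 1/12 ✓
b·A²c: 34/99·33/272 = 1/24 ✓; 4 stages ⇒ order 4.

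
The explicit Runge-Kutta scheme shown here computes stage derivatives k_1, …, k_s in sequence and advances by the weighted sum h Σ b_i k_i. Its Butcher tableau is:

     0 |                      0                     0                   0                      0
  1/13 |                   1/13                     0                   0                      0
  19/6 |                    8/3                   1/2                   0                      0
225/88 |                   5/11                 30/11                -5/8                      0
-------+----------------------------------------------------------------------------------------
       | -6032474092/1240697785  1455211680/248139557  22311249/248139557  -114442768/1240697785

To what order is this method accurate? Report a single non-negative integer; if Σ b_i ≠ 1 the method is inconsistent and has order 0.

b = (-6032474092/1240697785, 1455211680/248139557, 22311249/248139557, -114442768/1240697785)
c = (0, 1/13, 19/6, 225/88)
Ac = (0, 0, 1/26, -12145/6864)
Σ b_i: (-6032474092/1240697785)·1 + 1455211680/248139557·1 + 22311249/248139557·1 + (-114442768/1240697785)·1 = 1 ✓
b·c: 1455211680/248139557·1/13 + 22311249/248139557·19/6 + (-114442768/1240697785)·225/88 = 1/2 ✓
b·c²: 1455211680/248139557·1/169 + 22311249/248139557·361/36 + (-114442768/1240697785)·50625/7744 = 1/3 ✓
b·Ac: 22311249/248139557·1/26 + (-114442768/1240697785)·(-12145/6864) = 1/6 ✓
b·c³: 1455211680/248139557·1/2197 + 22311249/248139557·6859/216 + (-114442768/1240697785)·11390625/681472 = 13449527509219/10219379515488 ≠ 1/4 ⇒ order 3.
b·(c∘Ac): 22311249/248139557·19/156 + (-114442768/1240697785)·(-910875/201344) = 11051519929/25806513928 ≠ 1/8
b·Ac²: 22311249/248139557·1/338 + (-114442768/1240697785)·(-3346855/535392) = 16748254169/29032328169 ≠ 1/12
b·A²c: (-114442768/1240697785)·(-5/208) = 7152673/3225814241 ≠ 1/24

3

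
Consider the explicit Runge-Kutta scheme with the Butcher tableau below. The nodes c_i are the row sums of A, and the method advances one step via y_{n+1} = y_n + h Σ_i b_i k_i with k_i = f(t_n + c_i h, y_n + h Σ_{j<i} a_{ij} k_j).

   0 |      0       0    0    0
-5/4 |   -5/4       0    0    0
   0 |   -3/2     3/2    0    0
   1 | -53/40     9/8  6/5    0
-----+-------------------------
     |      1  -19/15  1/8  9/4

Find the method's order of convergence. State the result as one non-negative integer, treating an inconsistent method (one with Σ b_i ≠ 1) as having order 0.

0

b = (1, -19/15, 1/8, 9/4)
c = (0, -5/4, 0, 1)
Ac = (0, 0, -15/8, -45/32)
Σ b_i: 1·1 + (-19/15)·1 + 1/8·1 + 9/4·1 = 253/120 ≠ 1 ⇒ order 0.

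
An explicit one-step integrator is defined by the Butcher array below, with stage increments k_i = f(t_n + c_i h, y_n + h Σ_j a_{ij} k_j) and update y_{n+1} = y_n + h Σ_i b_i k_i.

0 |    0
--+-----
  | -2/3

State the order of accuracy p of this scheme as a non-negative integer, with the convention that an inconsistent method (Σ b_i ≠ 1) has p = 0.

b = (-2/3)
c = (0)
Σ b_i: (-2/3)·1 = -2/3 ≠ 1 ⇒ order 0.

0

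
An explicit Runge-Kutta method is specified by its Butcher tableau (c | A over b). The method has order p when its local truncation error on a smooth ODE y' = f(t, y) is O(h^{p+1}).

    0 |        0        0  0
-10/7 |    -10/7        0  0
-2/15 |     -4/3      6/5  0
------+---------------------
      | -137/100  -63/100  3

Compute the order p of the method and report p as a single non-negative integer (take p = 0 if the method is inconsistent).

2

b = (-137/100, -63/100, 3)
c = (0, -10/7, -2/15)
Ac = (0, 0, -12/7)
Σ b_i: (-137/100)·1 + (-63/100)·1 + 3·1 = 1 ✓
b·c: (-63/100)·(-10/7) + 3·(-2/15) = 1/2 ✓
b·c²: (-63/100)·100/49 + 3·4/225 = -647/525 ≠ 1/3 ⇒ order 2.
b·Ac: 3·(-12/7) = -36/7 ≠ 1/6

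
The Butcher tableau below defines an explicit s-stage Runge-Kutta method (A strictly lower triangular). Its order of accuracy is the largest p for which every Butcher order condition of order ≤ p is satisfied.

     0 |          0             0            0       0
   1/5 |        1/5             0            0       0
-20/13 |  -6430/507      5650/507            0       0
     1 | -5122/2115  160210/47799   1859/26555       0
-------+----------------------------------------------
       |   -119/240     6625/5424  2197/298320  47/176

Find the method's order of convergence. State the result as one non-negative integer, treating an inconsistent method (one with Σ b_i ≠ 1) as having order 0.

b = (-119/240, 6625/5424, 2197/298320, 47/176)
c = (0, 1/5, -20/13, 1)
Ac = (0, 0, 1130/507, 238/423)
Σ b_i: (-119/240)·1 + 6625/5424·1 + 2197/298320·1 + 47/176·1 = 1 ✓
b·c: 6625/5424·1/5 + 2197/298320·(-20/13) + 47/176·1 = 1/2 ✓
b·c²: 6625/5424·1/25 + 2197/298320·400/169 + 47/176·1 = 1/3 ✓
b·Ac: 2197/298320·1130/507 + 47/176·238/423 = 1/6 ✓
b·c³: 6625/5424·1/125 + 2197/298320·(-8000/2197) + 47/176·1 = 1/4 ✓
b·(c∘Ac): 2197/298320·(-22600/6591) + 47/176·238/423 = 1/8 ✓
b·Ac²: 2197/298320·226/507 + 47/176·634/2115 = 1/12 ✓
b·A²c: 47/176·22/141 = 1/24 ✓; 4 stages ⇒ order 4.

4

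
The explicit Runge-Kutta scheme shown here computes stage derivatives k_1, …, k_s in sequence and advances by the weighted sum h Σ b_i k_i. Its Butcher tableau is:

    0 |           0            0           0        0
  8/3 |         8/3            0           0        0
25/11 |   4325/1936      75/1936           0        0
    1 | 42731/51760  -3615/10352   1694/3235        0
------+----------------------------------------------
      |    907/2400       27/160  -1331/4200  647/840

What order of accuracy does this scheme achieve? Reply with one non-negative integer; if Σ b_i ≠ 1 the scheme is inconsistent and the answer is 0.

4

b = (907/2400, 27/160, -1331/4200, 647/840)
c = (0, 8/3, 25/11, 1)
Ac = (0, 0, 25/242, 335/1294)
Σ b_i: 907/2400·1 + 27/160·1 + (-1331/4200)·1 + 647/840·1 = 1 ✓
b·c: 27/160·8/3 + (-1331/4200)·25/11 + 647/840·1 = 1/2 ✓
b·c²: 27/160·64/9 + (-1331/4200)·625/121 + 647/840·1 = 1/3 ✓
b·Ac: (-1331/4200)·25/242 + 647/840·335/1294 = 1/6 ✓
b·c³: 27/160·512/27 + (-1331/4200)·15625/1331 + 647/840·1 = 1/4 ✓
b·(c∘Ac): (-1331/4200)·625/2662 + 647/840·335/1294 = 1/8 ✓
b·Ac²: (-1331/4200)·100/363 + 647/840·430/1941 = 1/12 ✓
b·A²c: 647/840·35/647 = 1/24 ✓; 4 stages ⇒ order 4.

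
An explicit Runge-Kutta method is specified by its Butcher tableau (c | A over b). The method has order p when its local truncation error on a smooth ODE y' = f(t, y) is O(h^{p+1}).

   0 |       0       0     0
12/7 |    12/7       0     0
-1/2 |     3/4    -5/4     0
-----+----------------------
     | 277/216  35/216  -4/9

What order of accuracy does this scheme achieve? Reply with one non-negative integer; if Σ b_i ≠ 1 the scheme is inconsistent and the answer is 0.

b = (277/216, 35/216, -4/9)
c = (0, 12/7, -1/2)
Ac = (0, 0, -15/7)
Σ b_i: 277/216·1 + 35/216·1 + (-4/9)·1 = 1 ✓
b·c: 35/216·12/7 + (-4/9)·(-1/2) = 1/2 ✓
b·c²: 35/216·144/49 + (-4/9)·1/4 = 23/63 ≠ 1/3 ⇒ order 2.
b·Ac: (-4/9)·(-15/7) = 20/21 ≠ 1/6

2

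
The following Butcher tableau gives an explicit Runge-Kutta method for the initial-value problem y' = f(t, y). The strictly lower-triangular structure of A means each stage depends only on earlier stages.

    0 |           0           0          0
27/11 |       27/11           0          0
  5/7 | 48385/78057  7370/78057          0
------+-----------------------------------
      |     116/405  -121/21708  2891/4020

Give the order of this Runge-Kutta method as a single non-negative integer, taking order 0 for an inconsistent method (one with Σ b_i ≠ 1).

b = (116/405, -121/21708, 2891/4020)
c = (0, 27/11, 5/7)
Ac = (0, 0, 670/2891)
Σ b_i: 116/405·1 + (-121/21708)·1 + 2891/4020·1 = 1 ✓
b·c: (-121/21708)·27/11 + 2891/4020·5/7 = 1/2 ✓
b·c²: (-121/21708)·729/121 + 2891/4020·25/49 = 1/3 ✓
b·Ac: 2891/4020·670/2891 = 1/6 ✓; 3 stages ⇒ order 3.

3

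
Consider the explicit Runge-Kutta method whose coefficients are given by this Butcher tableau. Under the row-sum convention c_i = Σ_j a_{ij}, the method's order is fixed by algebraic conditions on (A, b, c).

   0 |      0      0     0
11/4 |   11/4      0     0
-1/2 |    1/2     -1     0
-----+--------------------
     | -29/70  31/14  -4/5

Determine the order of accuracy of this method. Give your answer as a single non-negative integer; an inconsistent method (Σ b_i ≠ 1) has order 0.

b = (-29/70, 31/14, -4/5)
c = (0, 11/4, -1/2)
Ac = (0, 0, -11/4)
Σ b_i: (-29/70)·1 + 31/14·1 + (-4/5)·1 = 1 ✓
b·c: 31/14·11/4 + (-4/5)·(-1/2) = 1817/280 ≠ 1/2 ⇒ order 1.

1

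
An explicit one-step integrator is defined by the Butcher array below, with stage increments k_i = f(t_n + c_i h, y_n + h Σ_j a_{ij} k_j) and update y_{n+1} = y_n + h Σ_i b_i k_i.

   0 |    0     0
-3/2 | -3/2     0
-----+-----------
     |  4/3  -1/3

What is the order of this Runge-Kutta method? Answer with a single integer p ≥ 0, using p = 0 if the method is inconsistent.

2

b = (4/3, -1/3)
c = (0, -3/2)
Σ b_i: 4/3·1 + (-1/3)·1 = 1 ✓
b·c: (-1/3)·(-3/2) = 1/2 ✓; 2 stages ⇒ order 2.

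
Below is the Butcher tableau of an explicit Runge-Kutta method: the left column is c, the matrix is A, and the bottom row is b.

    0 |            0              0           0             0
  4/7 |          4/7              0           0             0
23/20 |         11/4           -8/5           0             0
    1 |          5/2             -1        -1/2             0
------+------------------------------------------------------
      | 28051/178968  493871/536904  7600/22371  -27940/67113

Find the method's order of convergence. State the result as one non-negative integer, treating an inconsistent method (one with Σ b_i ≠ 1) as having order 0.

3

b = (28051/178968, 493871/536904, 7600/22371, -27940/67113)
c = (0, 4/7, 23/20, 1)
Ac = (0, 0, -32/35, -321/280)
Σ b_i: 28051/178968·1 + 493871/536904·1 + 7600/22371·1 + (-27940/67113)·1 = 1 ✓
b·c: 493871/536904·4/7 + 7600/22371·23/20 + (-27940/67113)·1 = 1/2 ✓
b·c²: 493871/536904·16/49 + 7600/22371·529/400 + (-27940/67113)·1 = 1/3 ✓
b·Ac: 7600/22371·(-32/35) + (-27940/67113)·(-321/280) = 1/6 ✓
b·c³: 493871/536904·64/343 + 7600/22371·12167/8000 + (-27940/67113)·1 = 851891/3131940 ≠ 1/4 ⇒ order 3.
b·(c∘Ac): 7600/22371·(-184/175) + (-27940/67113)·(-321/280) = 37607/313194 ≠ 1/8
b·Ac²: 7600/22371·(-128/245) + (-27940/67113)·(-38721/39200) = 1464097/6263880 ≠ 1/12
b·A²c: (-27940/67113)·16/35 = -89408/469791 ≠ 1/24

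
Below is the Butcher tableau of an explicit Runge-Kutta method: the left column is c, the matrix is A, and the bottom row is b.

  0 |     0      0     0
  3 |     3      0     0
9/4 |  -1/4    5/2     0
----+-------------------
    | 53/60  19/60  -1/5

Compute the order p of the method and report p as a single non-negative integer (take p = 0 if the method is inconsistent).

2

b = (53/60, 19/60, -1/5)
c = (0, 3, 9/4)
Ac = (0, 0, 15/2)
Σ b_i: 53/60·1 + 19/60·1 + (-1/5)·1 = 1 ✓
b·c: 19/60·3 + (-1/5)·9/4 = 1/2 ✓
b·c²: 19/60·9 + (-1/5)·81/16 = 147/80 ≠ 1/3 ⇒ order 2.
b·Ac: (-1/5)·15/2 = -3/2 ≠ 1/6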